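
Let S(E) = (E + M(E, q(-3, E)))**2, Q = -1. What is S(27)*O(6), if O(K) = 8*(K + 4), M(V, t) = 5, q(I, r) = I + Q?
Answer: 81920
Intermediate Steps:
q(I, r) = -1 + I (q(I, r) = I - 1 = -1 + I)
O(K) = 32 + 8*K (O(K) = 8*(4 + K) = 32 + 8*K)
S(E) = (5 + E)**2 (S(E) = (E + 5)**2 = (5 + E)**2)
S(27)*O(6) = (5 + 27)**2*(32 + 8*6) = 32**2*(32 + 48) = 1024*80 = 81920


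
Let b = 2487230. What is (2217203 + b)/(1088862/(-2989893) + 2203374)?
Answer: 4688583765223/2195950470040 ≈ 2.1351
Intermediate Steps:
(2217203 + b)/(1088862/(-2989893) + 2203374) = (2217203 + 2487230)/(1088862/(-2989893) + 2203374) = 4704433/(1088862*(-1/2989893) + 2203374) = 4704433/(-362954/996631 + 2203374) = 4704433/(2195950470040/996631) = 4704433*(996631/2195950470040) = 4688583765223/2195950470040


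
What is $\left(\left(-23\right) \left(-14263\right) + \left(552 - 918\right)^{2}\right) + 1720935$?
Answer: $2182940$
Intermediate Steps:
$\left(\left(-23\right) \left(-14263\right) + \left(552 - 918\right)^{2}\right) + 1720935 = \left(328049 + \left(-366\right)^{2}\right) + 1720935 = \left(328049 + 133956\right) + 1720935 = 462005 + 1720935 = 2182940$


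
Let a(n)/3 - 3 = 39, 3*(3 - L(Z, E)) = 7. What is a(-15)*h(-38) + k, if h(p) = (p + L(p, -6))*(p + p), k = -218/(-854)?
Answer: 152654317/427 ≈ 3.5750e+5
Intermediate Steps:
k = 109/427 (k = -218*(-1/854) = 109/427 ≈ 0.25527)
L(Z, E) = 2/3 (L(Z, E) = 3 - 1/3*7 = 3 - 7/3 = 2/3)
a(n) = 126 (a(n) = 9 + 3*39 = 9 + 117 = 126)
h(p) = 2*p*(2/3 + p) (h(p) = (p + 2/3)*(p + p) = (2/3 + p)*(2*p) = 2*p*(2/3 + p))
a(-15)*h(-38) + k = 126*((2/3)*(-38)*(2 + 3*(-38))) + 109/427 = 126*((2/3)*(-38)*(2 - 114)) + 109/427 = 126*((2/3)*(-38)*(-112)) + 109/427 = 126*(8512/3) + 109/427 = 357504 + 109/427 = 152654317/427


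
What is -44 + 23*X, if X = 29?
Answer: 623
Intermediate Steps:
-44 + 23*X = -44 + 23*29 = -44 + 667 = 623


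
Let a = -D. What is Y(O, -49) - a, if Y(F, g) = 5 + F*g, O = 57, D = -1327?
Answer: -4115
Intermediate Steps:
a = 1327 (a = -1*(-1327) = 1327)
Y(O, -49) - a = (5 + 57*(-49)) - 1*1327 = (5 - 2793) - 1327 = -2788 - 1327 = -4115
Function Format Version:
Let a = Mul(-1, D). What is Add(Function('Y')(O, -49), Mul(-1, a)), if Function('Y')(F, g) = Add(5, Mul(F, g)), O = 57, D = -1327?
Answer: -4115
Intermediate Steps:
a = 1327 (a = Mul(-1, -1327) = 1327)
Add(Function('Y')(O, -49), Mul(-1, a)) = Add(Add(5, Mul(57, -49)), Mul(-1, 1327)) = Add(Add(5, -2793), -1327) = Add(-2788, -1327) = -4115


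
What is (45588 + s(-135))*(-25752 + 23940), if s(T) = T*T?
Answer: -115629156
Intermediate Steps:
s(T) = T²
(45588 + s(-135))*(-25752 + 23940) = (45588 + (-135)²)*(-25752 + 23940) = (45588 + 18225)*(-1812) = 63813*(-1812) = -115629156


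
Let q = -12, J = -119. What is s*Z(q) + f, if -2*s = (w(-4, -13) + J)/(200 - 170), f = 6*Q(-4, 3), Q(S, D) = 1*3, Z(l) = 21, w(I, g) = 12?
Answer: 1109/20 ≈ 55.450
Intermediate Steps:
Q(S, D) = 3
f = 18 (f = 6*3 = 18)
s = 107/60 (s = -(12 - 119)/(2*(200 - 170)) = -(-107)/(2*30) = -½*(-107/30) = 107/60 ≈ 1.7833)
s*Z(q) + f = (107/60)*21 + 18 = 749/20 + 18 = 1109/20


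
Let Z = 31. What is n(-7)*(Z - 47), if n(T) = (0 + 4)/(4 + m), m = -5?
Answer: 64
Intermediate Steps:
n(T) = -4 (n(T) = (0 + 4)/(4 - 5) = 4/(-1) = 4*(-1) = -4)
n(-7)*(Z - 47) = -4*(31 - 47) = -4*(-16) = 64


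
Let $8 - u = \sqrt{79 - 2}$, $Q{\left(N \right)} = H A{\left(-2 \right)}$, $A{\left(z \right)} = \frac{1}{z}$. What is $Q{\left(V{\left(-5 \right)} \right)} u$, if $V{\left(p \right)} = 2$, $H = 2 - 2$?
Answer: $0$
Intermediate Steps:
$H = 0$
$Q{\left(N \right)} = 0$ ($Q{\left(N \right)} = \frac{0}{-2} = 0 \left(- \frac{1}{2}\right) = 0$)
$u = 8 - \sqrt{77}$ ($u = 8 - \sqrt{79 - 2} = 8 - \sqrt{77} \approx -0.77496$)
$Q{\left(V{\left(-5 \right)} \right)} u = 0 \left(8 - \sqrt{77}\right) = 0$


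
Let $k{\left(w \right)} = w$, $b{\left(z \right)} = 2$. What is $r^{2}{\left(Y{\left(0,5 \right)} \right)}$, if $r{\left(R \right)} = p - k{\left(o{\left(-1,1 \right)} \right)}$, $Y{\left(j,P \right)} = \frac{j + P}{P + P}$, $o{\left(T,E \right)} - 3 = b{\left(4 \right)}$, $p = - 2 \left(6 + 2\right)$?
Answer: $441$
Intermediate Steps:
$p = -16$ ($p = \left(-2\right) 8 = -16$)
$o{\left(T,E \right)} = 5$ ($o{\left(T,E \right)} = 3 + 2 = 5$)
$Y{\left(j,P \right)} = \frac{P + j}{2 P}$
$r{\left(R \right)} = -21$ ($r{\left(R \right)} = -16 - 5 = -21$)
$r^{2}{\left(Y{\left(0,5 \right)} \right)} = \left(-21\right)^{2} = 441$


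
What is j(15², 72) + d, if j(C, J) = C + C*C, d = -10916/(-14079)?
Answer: 715928066/14079 ≈ 50851.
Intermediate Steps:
d = 10916/14079 (d = -10916*(-1/14079) = 10916/14079 ≈ 0.77534)
j(C, J) = C + C²
j(15², 72) + d = 15²*(1 + 15²) + 10916/14079 = 225*(1 + 225) + 10916/14079 = 225*226 + 10916/14079 = 50850 + 10916/14079 = 715928066/14079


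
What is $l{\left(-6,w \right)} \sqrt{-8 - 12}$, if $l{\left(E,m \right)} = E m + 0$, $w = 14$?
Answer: $- 168 i \sqrt{5} \approx - 375.66 i$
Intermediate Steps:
$l{\left(E,m \right)} = E m$
$l{\left(-6,w \right)} \sqrt{-8 - 12} = \left(-6\right) 14 \sqrt{-8 - 12} = - 84 \sqrt{-20} = - 84 \cdot 2 i \sqrt{5} = - 168 i \sqrt{5}$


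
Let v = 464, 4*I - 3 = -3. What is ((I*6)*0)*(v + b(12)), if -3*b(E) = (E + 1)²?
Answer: 0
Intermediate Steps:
I = 0 (I = ¾ + (¼)*(-3) = ¾ - ¾ = 0)
b(E) = -(1 + E)²/3 (b(E) = -(E + 1)²/3 = -(1 + E)²/3)
((I*6)*0)*(v + b(12)) = ((0*6)*0)*(464 - (1 + 12)²/3) = (0*0)*(464 - ⅓*13²) = 0*(464 - ⅓*169) = 0*(464 - 169/3) = 0*(1223/3) = 0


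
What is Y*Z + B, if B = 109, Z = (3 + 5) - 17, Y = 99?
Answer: -782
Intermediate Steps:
Z = -9 (Z = 8 - 17 = -9)
Y*Z + B = 99*(-9) + 109 = -891 + 109 = -782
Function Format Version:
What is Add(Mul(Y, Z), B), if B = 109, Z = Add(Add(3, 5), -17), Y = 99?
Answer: -782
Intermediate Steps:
Z = -9 (Z = Add(8, -17) = -9)
Add(Mul(Y, Z), B) = Add(Mul(99, -9), 109) = Add(-891, 109) = -782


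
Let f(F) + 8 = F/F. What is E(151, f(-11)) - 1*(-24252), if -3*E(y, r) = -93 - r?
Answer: 72842/3 ≈ 24281.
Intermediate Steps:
f(F) = -7 (f(F) = -8 + F/F = -8 + 1 = -7)
E(y, r) = 31 + r/3 (E(y, r) = -(-93 - r)/3 = 31 + r/3)
E(151, f(-11)) - 1*(-24252) = (31 + (⅓)*(-7)) - 1*(-24252) = (31 - 7/3) + 24252 = 86/3 + 24252 = 72842/3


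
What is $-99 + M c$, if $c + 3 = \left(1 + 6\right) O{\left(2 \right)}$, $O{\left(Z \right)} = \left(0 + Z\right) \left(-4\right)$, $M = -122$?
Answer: $7099$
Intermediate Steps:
$O{\left(Z \right)} = - 4 Z$ ($O{\left(Z \right)} = Z \left(-4\right) = - 4 Z$)
$c = -59$ ($c = -3 + \left(1 + 6\right) \left(\left(-4\right) 2\right) = -3 + 7 \left(-8\right) = -3 - 56 = -59$)
$-99 + M c = -99 - -7198 = -99 + 7198 = 7099$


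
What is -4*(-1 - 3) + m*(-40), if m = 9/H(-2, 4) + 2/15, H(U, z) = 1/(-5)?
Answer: 5432/3 ≈ 1810.7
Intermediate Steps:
H(U, z) = -1/5
m = -673/15 (m = 9/(-1/5) + 2/15 = 9*(-5) + 2*(1/15) = -45 + 2/15 = -673/15 ≈ -44.867)
-4*(-1 - 3) + m*(-40) = -4*(-1 - 3) - 673/15*(-40) = -4*(-4) + 5384/3 = 16 + 5384/3 = 5432/3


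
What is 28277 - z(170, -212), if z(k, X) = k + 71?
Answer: 28036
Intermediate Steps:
z(k, X) = 71 + k
28277 - z(170, -212) = 28277 - (71 + 170) = 28277 - 1*241 = 28277 - 241 = 28036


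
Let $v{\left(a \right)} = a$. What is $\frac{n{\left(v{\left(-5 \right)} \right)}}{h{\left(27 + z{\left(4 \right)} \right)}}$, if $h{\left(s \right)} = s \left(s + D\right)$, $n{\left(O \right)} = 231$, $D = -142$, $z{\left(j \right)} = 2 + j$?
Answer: $- \frac{7}{109} \approx -0.06422$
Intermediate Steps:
$h{\left(s \right)} = s \left(-142 + s\right)$ ($h{\left(s \right)} = s \left(s - 142\right) = s \left(-142 + s\right)$)
$\frac{n{\left(v{\left(-5 \right)} \right)}}{h{\left(27 + z{\left(4 \right)} \right)}} = \frac{231}{\left(27 + \left(2 + 4\right)\right) \left(-142 + \left(27 + \left(2 + 4\right)\right)\right)} = \frac{231}{\left(27 + 6\right) \left(-142 + \left(27 + 6\right)\right)} = \frac{231}{33 \left(-142 + 33\right)} = \frac{231}{33 \left(-109\right)} = \frac{231}{-3597} = 231 \left(- \frac{1}{3597}\right) = - \frac{7}{109}$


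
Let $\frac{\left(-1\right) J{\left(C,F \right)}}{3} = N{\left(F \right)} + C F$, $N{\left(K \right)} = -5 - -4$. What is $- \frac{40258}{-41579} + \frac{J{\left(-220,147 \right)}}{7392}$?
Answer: $\frac{1443902151}{102450656} \approx 14.094$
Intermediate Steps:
$N{\left(K \right)} = -1$ ($N{\left(K \right)} = -5 + 4 = -1$)
$J{\left(C,F \right)} = 3 - 3 C F$ ($J{\left(C,F \right)} = - 3 \left(-1 + C F\right) = 3 - 3 C F$)
$- \frac{40258}{-41579} + \frac{J{\left(-220,147 \right)}}{7392} = - \frac{40258}{-41579} + \frac{3 - \left(-660\right) 147}{7392} = \left(-40258\right) \left(- \frac{1}{41579}\right) + \left(3 + 97020\right) \frac{1}{7392} = \frac{40258}{41579} + 97023 \cdot \frac{1}{7392} = \frac{40258}{41579} + \frac{32341}{2464} = \frac{1443902151}{102450656}$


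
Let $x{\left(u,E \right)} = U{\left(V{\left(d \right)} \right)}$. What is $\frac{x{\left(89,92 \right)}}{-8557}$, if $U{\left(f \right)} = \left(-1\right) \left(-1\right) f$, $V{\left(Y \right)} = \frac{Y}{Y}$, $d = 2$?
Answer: $- \frac{1}{8557} \approx -0.00011686$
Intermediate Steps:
$V{\left(Y \right)} = 1$
$U{\left(f \right)} = f$ ($U{\left(f \right)} = 1 f = f$)
$x{\left(u,E \right)} = 1$
$\frac{x{\left(89,92 \right)}}{-8557} = 1 \frac{1}{-8557} = 1 \left(- \frac{1}{8557}\right) = - \frac{1}{8557}$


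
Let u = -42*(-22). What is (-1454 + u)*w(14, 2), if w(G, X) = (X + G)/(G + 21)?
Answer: -1696/7 ≈ -242.29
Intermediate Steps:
u = 924
w(G, X) = (G + X)/(21 + G)
(-1454 + u)*w(14, 2) = (-1454 + 924)*((14 + 2)/(21 + 14)) = -530*16/35 = -1696/7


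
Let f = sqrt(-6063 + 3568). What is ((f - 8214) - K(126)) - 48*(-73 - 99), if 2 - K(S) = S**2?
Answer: 15916 + I*sqrt(2495) ≈ 15916.0 + 49.95*I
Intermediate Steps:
f = I*sqrt(2495) (f = sqrt(-2495) = I*sqrt(2495) ≈ 49.95*I)
K(S) = 2 - S**2
((f - 8214) - K(126)) - 48*(-73 - 99) = ((I*sqrt(2495) - 8214) - (2 - 1*126**2)) - 48*(-73 - 99) = ((-8214 + I*sqrt(2495)) - (2 - 1*15876)) - 48*(-172) = ((-8214 + I*sqrt(2495)) - (2 - 15876)) + 8256 = ((-8214 + I*sqrt(2495)) - 1*(-15874)) + 8256 = ((-8214 + I*sqrt(2495)) + 15874) + 8256 = (7660 + I*sqrt(2495)) + 8256 = 15916 + I*sqrt(2495)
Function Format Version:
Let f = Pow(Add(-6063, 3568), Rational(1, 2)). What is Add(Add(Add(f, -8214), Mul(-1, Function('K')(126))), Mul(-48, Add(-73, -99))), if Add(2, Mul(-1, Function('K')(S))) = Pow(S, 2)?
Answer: Add(15916, Mul(I, Pow(2495, Rational(1, 2)))) ≈ Add(15916., Mul(49.950, I))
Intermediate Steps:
f = Mul(I, Pow(2495, Rational(1, 2))) (f = Pow(-2495, Rational(1, 2)) = Mul(I, Pow(2495, Rational(1, 2))) ≈ Mul(49.950, I))
Function('K')(S) = Add(2, Mul(-1, Pow(S, 2)))
Add(Add(Add(f, -8214), Mul(-1, Function('K')(126))), Mul(-48, Add(-73, -99))) = Add(Add(Add(Mul(I, Pow(2495, Rational(1, 2))), -8214), Mul(-1, Add(2, Mul(-1, Pow(126, 2))))), Mul(-48, Add(-73, -99))) = Add(Add(Add(-8214, Mul(I, Pow(2495, Rational(1, 2)))), Mul(-1, Add(2, Mul(-1, 15876)))), Mul(-48, -172)) = Add(Add(Add(-8214, Mul(I, Pow(2495, Rational(1, 2)))), Mul(-1, Add(2, -15876))), 8256) = Add(Add(Add(-8214, Mul(I, Pow(2495, Rational(1, 2)))), Mul(-1, -15874)), 8256) = Add(Add(Add(-8214, Mul(I, Pow(2495, Rational(1, 2)))), 15874), 8256) = Add(Add(7660, Mul(I, Pow(2495, Rational(1, 2)))), 8256) = Add(15916, Mul(I, Pow(2495, Rational(1, 2))))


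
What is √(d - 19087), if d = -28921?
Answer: 2*I*√12002 ≈ 219.11*I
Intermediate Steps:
√(d - 19087) = √(-28921 - 19087) = √(-48008) = 2*I*√12002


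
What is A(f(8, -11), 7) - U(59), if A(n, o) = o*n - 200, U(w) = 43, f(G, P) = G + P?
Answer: -264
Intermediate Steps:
A(n, o) = -200 + n*o (A(n, o) = n*o - 200 = -200 + n*o)
A(f(8, -11), 7) - U(59) = (-200 + (8 - 11)*7) - 1*43 = (-200 - 3*7) - 43 = (-200 - 21) - 43 = -221 - 43 = -264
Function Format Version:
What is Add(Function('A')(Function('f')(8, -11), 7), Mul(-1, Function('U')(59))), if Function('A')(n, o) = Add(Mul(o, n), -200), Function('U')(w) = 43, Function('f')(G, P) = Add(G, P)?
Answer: -264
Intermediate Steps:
Function('A')(n, o) = Add(-200, Mul(n, o)) (Function('A')(n, o) = Add(Mul(n, o), -200) = Add(-200, Mul(n, o)))
Add(Function('A')(Function('f')(8, -11), 7), Mul(-1, Function('U')(59))) = Add(Add(-200, Mul(Add(8, -11), 7)), Mul(-1, 43)) = Add(Add(-200, Mul(-3, 7)), -43) = Add(Add(-200, -21), -43) = Add(-221, -43) = -264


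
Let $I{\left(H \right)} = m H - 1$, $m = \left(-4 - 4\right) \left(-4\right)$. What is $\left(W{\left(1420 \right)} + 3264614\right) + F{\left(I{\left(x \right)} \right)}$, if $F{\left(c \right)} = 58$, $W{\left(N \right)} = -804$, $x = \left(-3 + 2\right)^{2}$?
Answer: $3263868$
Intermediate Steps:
$x = 1$ ($x = \left(-1\right)^{2} = 1$)
$m = 32$ ($m = \left(-8\right) \left(-4\right) = 32$)
$I{\left(H \right)} = -1 + 32 H$ ($I{\left(H \right)} = 32 H - 1 = -1 + 32 H$)
$\left(W{\left(1420 \right)} + 3264614\right) + F{\left(I{\left(x \right)} \right)} = \left(-804 + 3264614\right) + 58 = 3263810 + 58 = 3263868$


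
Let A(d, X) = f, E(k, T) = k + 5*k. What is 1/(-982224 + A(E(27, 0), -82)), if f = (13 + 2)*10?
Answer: -1/982074 ≈ -1.0183e-6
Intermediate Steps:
E(k, T) = 6*k
f = 150 (f = 15*10 = 150)
A(d, X) = 150
1/(-982224 + A(E(27, 0), -82)) = 1/(-982224 + 150) = 1/(-982074) = -1/982074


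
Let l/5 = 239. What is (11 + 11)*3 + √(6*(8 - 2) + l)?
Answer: 66 + √1231 ≈ 101.09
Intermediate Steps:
l = 1195 (l = 5*239 = 1195)
(11 + 11)*3 + √(6*(8 - 2) + l) = (11 + 11)*3 + √(6*(8 - 2) + 1195) = 22*3 + √(6*6 + 1195) = 66 + √(36 + 1195) = 66 + √1231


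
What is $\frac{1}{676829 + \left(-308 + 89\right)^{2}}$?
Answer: $\frac{1}{724790} \approx 1.3797 \cdot 10^{-6}$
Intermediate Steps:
$\frac{1}{676829 + \left(-308 + 89\right)^{2}} = \frac{1}{676829 + \left(-219\right)^{2}} = \frac{1}{676829 + 47961} = \frac{1}{724790}$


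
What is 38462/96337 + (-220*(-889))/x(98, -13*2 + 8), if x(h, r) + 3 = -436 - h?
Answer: -18820936366/51732969 ≈ -363.81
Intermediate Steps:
x(h, r) = -439 - h (x(h, r) = -3 + (-436 - h) = -439 - h)
38462/96337 + (-220*(-889))/x(98, -13*2 + 8) = 38462/96337 + (-220*(-889))/(-439 - 1*98) = 38462*(1/96337) + 195580/(-439 - 98) = 38462/96337 + 195580/(-537) = 38462/96337 + 195580*(-1/537) = 38462/96337 - 195580/537 = -18820936366/51732969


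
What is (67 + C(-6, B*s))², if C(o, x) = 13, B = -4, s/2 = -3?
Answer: 6400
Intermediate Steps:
s = -6 (s = 2*(-3) = -6)
(67 + C(-6, B*s))² = (67 + 13)² = 80² = 6400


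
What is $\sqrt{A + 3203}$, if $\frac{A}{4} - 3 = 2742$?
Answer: $\sqrt{14183} \approx 119.09$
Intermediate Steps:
$A = 10980$ ($A = 12 + 4 \cdot 2742 = 12 + 10968 = 10980$)
$\sqrt{A + 3203} = \sqrt{10980 + 3203} = \sqrt{14183}$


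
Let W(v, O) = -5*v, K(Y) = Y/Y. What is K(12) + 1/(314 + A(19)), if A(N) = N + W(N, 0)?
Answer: 239/238 ≈ 1.0042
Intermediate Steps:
K(Y) = 1
A(N) = -4*N (A(N) = N - 5*N = -4*N)
K(12) + 1/(314 + A(19)) = 1 + 1/(314 - 4*19) = 1 + 1/(314 - 76) = 1 + 1/238 = 239/238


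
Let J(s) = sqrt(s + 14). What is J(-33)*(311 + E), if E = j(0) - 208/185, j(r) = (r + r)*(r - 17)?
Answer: 57327*I*sqrt(19)/185 ≈ 1350.7*I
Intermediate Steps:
j(r) = 2*r*(-17 + r) (j(r) = (2*r)*(-17 + r) = 2*r*(-17 + r))
E = -208/185 (E = 2*0*(-17 + 0) - 208/185 = 2*0*(-17) - 208/185 = 0 - 1*208/185 = 0 - 208/185 = -208/185 ≈ -1.1243)
J(s) = sqrt(14 + s)
J(-33)*(311 + E) = sqrt(14 - 33)*(311 - 208/185) = sqrt(-19)*(57327/185) = (I*sqrt(19))*(57327/185) = 57327*I*sqrt(19)/185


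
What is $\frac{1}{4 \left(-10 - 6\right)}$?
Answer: $- \frac{1}{64} \approx -0.015625$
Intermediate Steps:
$\frac{1}{4 \left(-10 - 6\right)} = \frac{1}{4 \left(-16\right)} = \frac{1}{-64} = - \frac{1}{64}$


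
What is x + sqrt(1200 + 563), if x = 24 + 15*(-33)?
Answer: -471 + sqrt(1763) ≈ -429.01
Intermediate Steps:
x = -471 (x = 24 - 495 = -471)
x + sqrt(1200 + 563) = -471 + sqrt(1200 + 563) = -471 + sqrt(1763)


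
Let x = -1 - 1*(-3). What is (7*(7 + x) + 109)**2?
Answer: 29584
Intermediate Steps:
x = 2 (x = -1 + 3 = 2)
(7*(7 + x) + 109)**2 = (7*(7 + 2) + 109)**2 = (7*9 + 109)**2 = (63 + 109)**2 = 172**2 = 29584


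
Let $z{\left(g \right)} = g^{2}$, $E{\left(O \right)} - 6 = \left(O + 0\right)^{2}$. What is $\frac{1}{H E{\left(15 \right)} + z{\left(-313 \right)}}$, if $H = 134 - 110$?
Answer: $\frac{1}{103513} \approx 9.6606 \cdot 10^{-6}$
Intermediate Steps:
$H = 24$
$E{\left(O \right)} = 6 + O^{2}$ ($E{\left(O \right)} = 6 + \left(O + 0\right)^{2} = 6 + O^{2}$)
$\frac{1}{H E{\left(15 \right)} + z{\left(-313 \right)}} = \frac{1}{24 \left(6 + 15^{2}\right) + \left(-313\right)^{2}} = \frac{1}{24 \left(6 + 225\right) + 97969} = \frac{1}{24 \cdot 231 + 97969} = \frac{1}{5544 + 97969} = \frac{1}{103513}$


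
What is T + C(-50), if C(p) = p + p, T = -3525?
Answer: -3625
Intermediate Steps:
C(p) = 2*p
T + C(-50) = -3525 + 2*(-50) = -3525 - 100 = -3625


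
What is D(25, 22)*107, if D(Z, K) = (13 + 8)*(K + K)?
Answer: 98868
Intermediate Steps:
D(Z, K) = 42*K (D(Z, K) = 21*(2*K) = 42*K)
D(25, 22)*107 = (42*22)*107 = 924*107 = 98868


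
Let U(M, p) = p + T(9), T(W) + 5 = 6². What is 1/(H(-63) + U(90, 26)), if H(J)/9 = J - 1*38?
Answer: -1/852 ≈ -0.0011737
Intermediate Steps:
T(W) = 31 (T(W) = -5 + 6² = -5 + 36 = 31)
H(J) = -342 + 9*J (H(J) = 9*(J - 1*38) = 9*(J - 38) = 9*(-38 + J) = -342 + 9*J)
U(M, p) = 31 + p (U(M, p) = p + 31 = 31 + p)
1/(H(-63) + U(90, 26)) = 1/((-342 + 9*(-63)) + (31 + 26)) = 1/((-342 - 567) + 57) = 1/(-909 + 57) = 1/(-852) = -1/852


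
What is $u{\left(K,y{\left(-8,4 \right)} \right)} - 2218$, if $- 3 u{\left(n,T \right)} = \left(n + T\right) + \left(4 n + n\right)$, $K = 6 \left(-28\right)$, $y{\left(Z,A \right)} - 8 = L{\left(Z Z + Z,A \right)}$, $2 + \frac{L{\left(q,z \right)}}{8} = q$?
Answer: $- \frac{6086}{3} \approx -2028.7$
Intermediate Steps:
$L{\left(q,z \right)} = -16 + 8 q$
$y{\left(Z,A \right)} = -8 + 8 Z + 8 Z^{2}$ ($y{\left(Z,A \right)} = 8 + \left(-16 + 8 \left(Z Z + Z\right)\right) = 8 + \left(-16 + 8 \left(Z^{2} + Z\right)\right) = 8 + \left(-16 + 8 \left(Z + Z^{2}\right)\right) = 8 - \left(16 - 8 Z - 8 Z^{2}\right) = 8 + \left(-16 + 8 Z + 8 Z^{2}\right) = -8 + 8 Z + 8 Z^{2}$)
$K = -168$
$u{\left(n,T \right)} = - 2 n - \frac{T}{3}$ ($u{\left(n,T \right)} = - \frac{\left(n + T\right) + \left(4 n + n\right)}{3} = - \frac{\left(T + n\right) + 5 n}{3} = - \frac{T + 6 n}{3} = - 2 n - \frac{T}{3}$)
$u{\left(K,y{\left(-8,4 \right)} \right)} - 2218 = \left(\left(-2\right) \left(-168\right) - \frac{-8 + 8 \left(-8\right) \left(1 - 8\right)}{3}\right) - 2218 = \left(336 - \frac{-8 + 8 \left(-8\right) \left(-7\right)}{3}\right) - 2218 = \left(336 - \frac{-8 + 448}{3}\right) - 2218 = \left(336 - \frac{440}{3}\right) - 2218 = \frac{568}{3} - 2218 = - \frac{6086}{3}$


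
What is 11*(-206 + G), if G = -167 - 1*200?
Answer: -6303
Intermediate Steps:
G = -367 (G = -167 - 200 = -367)
11*(-206 + G) = 11*(-206 - 367) = 11*(-573) = -6303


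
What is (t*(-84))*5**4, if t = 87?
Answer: -4567500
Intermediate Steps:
(t*(-84))*5**4 = (87*(-84))*5**4 = -7308*625 = -4567500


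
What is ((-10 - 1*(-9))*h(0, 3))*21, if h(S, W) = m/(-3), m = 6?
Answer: 42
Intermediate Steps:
h(S, W) = -2 (h(S, W) = 6/(-3) = 6*(-⅓) = -2)
((-10 - 1*(-9))*h(0, 3))*21 = ((-10 - 1*(-9))*(-2))*21 = ((-10 + 9)*(-2))*21 = -1*(-2)*21 = 2*21 = 42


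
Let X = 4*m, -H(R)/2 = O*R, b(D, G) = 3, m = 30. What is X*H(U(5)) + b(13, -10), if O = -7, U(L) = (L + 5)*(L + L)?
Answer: 168003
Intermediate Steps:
U(L) = 2*L*(5 + L) (U(L) = (5 + L)*(2*L) = 2*L*(5 + L))
H(R) = 14*R (H(R) = -(-14)*R = 14*R)
X = 120 (X = 4*30 = 120)
X*H(U(5)) + b(13, -10) = 120*(14*(2*5*(5 + 5))) + 3 = 120*(14*(2*5*10)) + 3 = 120*(14*100) + 3 = 120*1400 + 3 = 168000 + 3 = 168003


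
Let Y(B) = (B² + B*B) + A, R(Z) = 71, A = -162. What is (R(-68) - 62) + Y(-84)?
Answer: 13959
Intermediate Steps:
Y(B) = -162 + 2*B² (Y(B) = (B² + B*B) - 162 = (B² + B²) - 162 = 2*B² - 162 = -162 + 2*B²)
(R(-68) - 62) + Y(-84) = (71 - 62) + (-162 + 2*(-84)²) = 9 + (-162 + 2*7056) = 9 + (-162 + 14112) = 9 + 13950 = 13959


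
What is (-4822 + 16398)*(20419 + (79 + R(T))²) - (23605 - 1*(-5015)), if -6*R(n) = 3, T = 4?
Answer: 307675930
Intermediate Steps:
R(n) = -½ (R(n) = -⅙*3 = -½)
(-4822 + 16398)*(20419 + (79 + R(T))²) - (23605 - 1*(-5015)) = (-4822 + 16398)*(20419 + (79 - ½)²) - (23605 - 1*(-5015)) = 11576*(20419 + (157/2)²) - (23605 + 5015) = 11576*(20419 + 24649/4) - 1*28620 = 11576*(106325/4) - 28620 = 307704550 - 28620 = 307675930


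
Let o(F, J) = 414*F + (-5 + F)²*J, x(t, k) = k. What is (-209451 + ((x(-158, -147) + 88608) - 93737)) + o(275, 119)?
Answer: 8574223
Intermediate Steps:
o(F, J) = 414*F + J*(-5 + F)²
(-209451 + ((x(-158, -147) + 88608) - 93737)) + o(275, 119) = (-209451 + ((-147 + 88608) - 93737)) + (414*275 + 119*(-5 + 275)²) = (-209451 + (88461 - 93737)) + (113850 + 119*270²) = (-209451 - 5276) + (113850 + 119*72900) = -214727 + (113850 + 8675100) = -214727 + 8788950 = 8574223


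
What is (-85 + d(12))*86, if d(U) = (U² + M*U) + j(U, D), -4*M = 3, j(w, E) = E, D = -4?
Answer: 3956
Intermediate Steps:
M = -¾ (M = -¼*3 = -¾ ≈ -0.75000)
d(U) = -4 + U² - 3*U/4 (d(U) = (U² - 3*U/4) - 4 = -4 + U² - 3*U/4)
(-85 + d(12))*86 = (-85 + (-4 + 12² - ¾*12))*86 = (-85 + (-4 + 144 - 9))*86 = (-85 + 131)*86 = 46*86 = 3956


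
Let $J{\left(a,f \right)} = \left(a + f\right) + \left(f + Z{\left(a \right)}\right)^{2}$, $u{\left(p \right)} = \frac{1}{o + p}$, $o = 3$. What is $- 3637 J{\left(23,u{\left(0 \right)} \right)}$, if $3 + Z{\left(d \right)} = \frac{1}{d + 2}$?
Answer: $- \frac{618504583}{5625} \approx -1.0996 \cdot 10^{5}$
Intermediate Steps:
$Z{\left(d \right)} = -3 + \frac{1}{2 + d}$ ($Z{\left(d \right)} = -3 + \frac{1}{d + 2} = -3 + \frac{1}{2 + d}$)
$u{\left(p \right)} = \frac{1}{3 + p}$
$J{\left(a,f \right)} = a + f + \left(f + \frac{-5 - 3 a}{2 + a}\right)^{2}$ ($J{\left(a,f \right)} = \left(a + f\right) + \left(f + \frac{-5 - 3 a}{2 + a}\right)^{2} = a + f + \left(f + \frac{-5 - 3 a}{2 + a}\right)^{2}$)
$- 3637 J{\left(23,u{\left(0 \right)} \right)} = - 3637 \left(23 + \frac{1}{3 + 0} + \frac{\left(-5 - 69 + \frac{2}{3 + 0} + \frac{23}{3 + 0}\right)^{2}}{\left(2 + 23\right)^{2}}\right) = - 3637 \left(23 + \frac{1}{3} + \frac{\left(-5 - 69 + \frac{2}{3} + \frac{23}{3}\right)^{2}}{625}\right) = - 3637 \left(23 + \frac{1}{3} + \frac{\left(- \frac{197}{3}\right)^{2}}{625}\right) = - 3637 \left(23 + \frac{1}{3} + \frac{1}{625} \cdot \frac{38809}{9}\right) = - 3637 \left(23 + \frac{1}{3} + \frac{38809}{5625}\right) = \left(-3637\right) \frac{170059}{5625} = - \frac{618504583}{5625}$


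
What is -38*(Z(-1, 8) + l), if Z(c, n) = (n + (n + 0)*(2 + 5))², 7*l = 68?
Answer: -1092120/7 ≈ -1.5602e+5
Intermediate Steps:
l = 68/7 (l = (⅐)*68 = 68/7 ≈ 9.7143)
Z(c, n) = 64*n² (Z(c, n) = (n + n*7)² = (n + 7*n)² = (8*n)² = 64*n²)
-38*(Z(-1, 8) + l) = -38*(64*8² + 68/7) = -38*(64*64 + 68/7) = -38*(4096 + 68/7) = -38*28740/7 = -1092120/7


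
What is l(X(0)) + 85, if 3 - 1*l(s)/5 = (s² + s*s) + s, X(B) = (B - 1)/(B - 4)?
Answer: 785/8 ≈ 98.125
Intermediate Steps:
X(B) = (-1 + B)/(-4 + B)
l(s) = 15 - 10*s² - 5*s (l(s) = 15 - 5*((s² + s*s) + s) = 15 - 5*((s² + s²) + s) = 15 - 5*(2*s² + s) = 15 - 5*(s + 2*s²) = 15 + (-10*s² - 5*s) = 15 - 10*s² - 5*s)
l(X(0)) + 85 = (15 - 10*(-1 + 0)²/(-4 + 0)² - 5*(-1 + 0)/(-4 + 0)) + 85 = (15 - 10*(-1/(-4))² - 5*(-1)/(-4)) + 85 = (15 - 10*(-¼*(-1))² - (-5)*(-1)/4) + 85 = (15 - 10*(¼)² - 5*¼) + 85 = (15 - 10*1/16 - 5/4) + 85 = (15 - 5/8 - 5/4) + 85 = 105/8 + 85 = 785/8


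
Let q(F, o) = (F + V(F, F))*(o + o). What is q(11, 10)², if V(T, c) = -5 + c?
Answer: 115600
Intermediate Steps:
q(F, o) = 2*o*(-5 + 2*F) (q(F, o) = (F + (-5 + F))*(o + o) = (-5 + 2*F)*(2*o) = 2*o*(-5 + 2*F))
q(11, 10)² = (2*10*(-5 + 2*11))² = (2*10*(-5 + 22))² = (2*10*17)² = 340² = 115600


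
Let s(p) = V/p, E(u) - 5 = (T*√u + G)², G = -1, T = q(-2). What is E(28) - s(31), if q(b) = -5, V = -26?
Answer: 21912/31 + 20*√7 ≈ 759.75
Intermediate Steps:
T = -5
E(u) = 5 + (-1 - 5*√u)² (E(u) = 5 + (-5*√u - 1)² = 5 + (-1 - 5*√u)²)
s(p) = -26/p
E(28) - s(31) = (5 + (1 + 5*√28)²) - (-26)/31 = (5 + (1 + 5*(2*√7))²) - (-26)/31 = (5 + (1 + 10*√7)²) - 1*(-26/31) = (5 + (1 + 10*√7)²) + 26/31 = 181/31 + (1 + 10*√7)²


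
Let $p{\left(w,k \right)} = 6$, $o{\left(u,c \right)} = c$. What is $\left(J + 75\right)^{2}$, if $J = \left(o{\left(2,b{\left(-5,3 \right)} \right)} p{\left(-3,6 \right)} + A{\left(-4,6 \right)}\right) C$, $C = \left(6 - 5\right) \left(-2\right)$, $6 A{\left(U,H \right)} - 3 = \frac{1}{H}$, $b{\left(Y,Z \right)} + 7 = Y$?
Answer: $\frac{15389929}{324} \approx 47500.0$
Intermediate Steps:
$b{\left(Y,Z \right)} = -7 + Y$
$A{\left(U,H \right)} = \frac{1}{2} + \frac{1}{6 H}$
$C = -2$ ($C = 1 \left(-2\right) = -2$)
$J = \frac{2573}{18}$ ($J = \left(\left(-7 - 5\right) 6 + \frac{1 + 3 \cdot 6}{6 \cdot 6}\right) \left(-2\right) = \left(\left(-12\right) 6 + \frac{1}{6} \cdot \frac{1}{6} \left(1 + 18\right)\right) \left(-2\right) = \left(-72 + \frac{1}{6} \cdot \frac{1}{6} \cdot 19\right) \left(-2\right) = \left(-72 + \frac{19}{36}\right) \left(-2\right) = \left(- \frac{2573}{36}\right) \left(-2\right) = \frac{2573}{18} \approx 142.94$)
$\left(J + 75\right)^{2} = \left(\frac{2573}{18} + 75\right)^{2} = \left(\frac{3923}{18}\right)^{2} = \frac{15389929}{324}$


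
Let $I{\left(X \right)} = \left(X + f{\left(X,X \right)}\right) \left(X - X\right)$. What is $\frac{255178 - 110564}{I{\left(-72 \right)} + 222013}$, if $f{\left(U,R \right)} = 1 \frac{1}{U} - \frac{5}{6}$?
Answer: $\frac{144614}{222013} \approx 0.65138$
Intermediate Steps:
$f{\left(U,R \right)} = - \frac{5}{6} + \frac{1}{U}$ ($f{\left(U,R \right)} = \frac{1}{U} - \frac{5}{6} = - \frac{5}{6} + \frac{1}{U}$)
$I{\left(X \right)} = 0$ ($I{\left(X \right)} = \left(X - \left(\frac{5}{6} - \frac{1}{X}\right)\right) \left(X - X\right) = \left(- \frac{5}{6} + X + \frac{1}{X}\right) 0 = 0$)
$\frac{255178 - 110564}{I{\left(-72 \right)} + 222013} = \frac{255178 - 110564}{0 + 222013} = \frac{144614}{222013}$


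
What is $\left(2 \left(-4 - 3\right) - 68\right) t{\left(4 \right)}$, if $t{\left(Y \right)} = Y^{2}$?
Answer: $-1312$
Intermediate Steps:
$\left(2 \left(-4 - 3\right) - 68\right) t{\left(4 \right)} = \left(2 \left(-4 - 3\right) - 68\right) 4^{2} = \left(2 \left(-7\right) - 68\right) 16 = \left(-14 - 68\right) 16 = \left(-82\right) 16 = -1312$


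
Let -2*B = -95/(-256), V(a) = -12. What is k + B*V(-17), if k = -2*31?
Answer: -7651/128 ≈ -59.773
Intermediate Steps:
B = -95/512 (B = -(-95)/(2*(-256)) = -(-95)*(-1)/(2*256) = -½*95/256 = -95/512 ≈ -0.18555)
k = -62
k + B*V(-17) = -62 - 95/512*(-12) = -62 + 285/128 = -7651/128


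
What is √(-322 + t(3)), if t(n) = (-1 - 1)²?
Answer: I*√318 ≈ 17.833*I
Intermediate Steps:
t(n) = 4 (t(n) = (-2)² = 4)
√(-322 + t(3)) = √(-322 + 4) = √(-318) = I*√318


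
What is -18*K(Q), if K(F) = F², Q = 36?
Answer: -23328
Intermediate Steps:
-18*K(Q) = -18*36² = -18*1296 = -23328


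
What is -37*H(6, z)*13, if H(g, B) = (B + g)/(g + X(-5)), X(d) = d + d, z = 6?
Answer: 1443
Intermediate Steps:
X(d) = 2*d
H(g, B) = (B + g)/(-10 + g) (H(g, B) = (B + g)/(g + 2*(-5)) = (B + g)/(g - 10) = (B + g)/(-10 + g))
-37*H(6, z)*13 = -37*(6 + 6)/(-10 + 6)*13 = -37*12/(-4)*13 = -(-37)*12/4*13 = -37*(-3)*13 = 111*13 = 1443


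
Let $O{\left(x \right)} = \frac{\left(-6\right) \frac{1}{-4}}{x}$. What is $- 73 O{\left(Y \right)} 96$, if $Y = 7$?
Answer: $- \frac{10512}{7} \approx -1501.7$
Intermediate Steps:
$O{\left(x \right)} = \frac{3}{2 x}$ ($O{\left(x \right)} = \frac{\left(-6\right) \left(- \frac{1}{4}\right)}{x} = \frac{3}{2 x}$)
$- 73 O{\left(Y \right)} 96 = - 73 \frac{3}{2 \cdot 7} \cdot 96 = - 73 \cdot \frac{3}{2} \cdot \frac{1}{7} \cdot 96 = \left(-73\right) \frac{3}{14} \cdot 96 = \left(- \frac{219}{14}\right) 96 = - \frac{10512}{7}$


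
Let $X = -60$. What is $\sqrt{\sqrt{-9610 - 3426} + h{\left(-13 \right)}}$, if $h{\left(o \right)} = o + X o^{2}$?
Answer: $\sqrt{-10153 + 2 i \sqrt{3259}} \approx 0.5666 + 100.76 i$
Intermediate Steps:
$h{\left(o \right)} = o - 60 o^{2}$
$\sqrt{\sqrt{-9610 - 3426} + h{\left(-13 \right)}} = \sqrt{\sqrt{-9610 - 3426} - 13 \left(1 - -780\right)} = \sqrt{\sqrt{-13036} - 13 \left(1 + 780\right)} = \sqrt{2 i \sqrt{3259} - 10153} = \sqrt{-10153 + 2 i \sqrt{3259}}$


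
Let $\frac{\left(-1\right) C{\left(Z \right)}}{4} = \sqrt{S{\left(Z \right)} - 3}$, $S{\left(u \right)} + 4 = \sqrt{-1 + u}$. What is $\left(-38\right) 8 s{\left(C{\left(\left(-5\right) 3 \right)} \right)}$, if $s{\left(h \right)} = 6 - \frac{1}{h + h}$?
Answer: $-1824 - \frac{38}{\sqrt{-7 + 4 i}} \approx -1827.4 + 12.935 i$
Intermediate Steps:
$S{\left(u \right)} = -4 + \sqrt{-1 + u}$
$C{\left(Z \right)} = - 4 \sqrt{-7 + \sqrt{-1 + Z}}$ ($C{\left(Z \right)} = - 4 \sqrt{\left(-4 + \sqrt{-1 + Z}\right) - 3} = - 4 \sqrt{-7 + \sqrt{-1 + Z}}$)
$s{\left(h \right)} = 6 - \frac{1}{2 h}$
$\left(-38\right) 8 s{\left(C{\left(\left(-5\right) 3 \right)} \right)} = \left(-38\right) 8 \left(6 - \frac{1}{2 \left(- 4 \sqrt{-7 + \sqrt{-1 - 15}}\right)}\right) = - 304 \left(6 - \frac{1}{2 \left(- 4 \sqrt{-7 + \sqrt{-1 - 15}}\right)}\right) = - 304 \left(6 - \frac{1}{2 \left(- 4 \sqrt{-7 + \sqrt{-16}}\right)}\right) = - 304 \left(6 - \frac{1}{2 \left(- 4 \sqrt{-7 + 4 i}\right)}\right) = - 304 \left(6 - \frac{\left(- \frac{1}{4}\right) \frac{1}{\sqrt{-7 + 4 i}}}{2}\right) = - 304 \left(6 + \frac{1}{8 \sqrt{-7 + 4 i}}\right) = -1824 - \frac{38}{\sqrt{-7 + 4 i}}$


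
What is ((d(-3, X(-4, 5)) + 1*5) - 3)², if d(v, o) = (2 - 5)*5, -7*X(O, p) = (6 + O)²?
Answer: 169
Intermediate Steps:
X(O, p) = -(6 + O)²/7
d(v, o) = -15 (d(v, o) = -3*5 = -15)
((d(-3, X(-4, 5)) + 1*5) - 3)² = ((-15 + 1*5) - 3)² = ((-15 + 5) - 3)² = (-10 - 3)² = (-13)² = 169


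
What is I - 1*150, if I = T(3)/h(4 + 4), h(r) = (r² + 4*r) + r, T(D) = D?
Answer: -15597/104 ≈ -149.97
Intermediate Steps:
h(r) = r² + 5*r
I = 3/104 (I = 3/(((4 + 4)*(5 + (4 + 4)))) = 3/((8*(5 + 8))) = 3/((8*13)) = 3/104 ≈ 0.028846)
I - 1*150 = 3/104 - 1*150 = 3/104 - 150 = -15597/104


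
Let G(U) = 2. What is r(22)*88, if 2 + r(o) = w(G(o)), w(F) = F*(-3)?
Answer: -704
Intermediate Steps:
w(F) = -3*F
r(o) = -8 (r(o) = -2 - 3*2 = -2 - 6 = -8)
r(22)*88 = -8*88 = -704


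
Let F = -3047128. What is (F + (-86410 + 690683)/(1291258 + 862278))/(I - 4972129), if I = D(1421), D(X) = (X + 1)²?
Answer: 1312419848067/1270605621824 ≈ 1.0329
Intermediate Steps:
D(X) = (1 + X)²
I = 2022084 (I = (1 + 1421)² = 1422² = 2022084)
(F + (-86410 + 690683)/(1291258 + 862278))/(I - 4972129) = (-3047128 + (-86410 + 690683)/(1291258 + 862278))/(2022084 - 4972129) = (-3047128 + 604273/2153536)/(-2950045) = (-3047128 + 604273*(1/2153536))*(-1/2950045) = (-3047128 + 604273/2153536)*(-1/2950045) = -6562099240335/2153536*(-1/2950045) = 1312419848067/1270605621824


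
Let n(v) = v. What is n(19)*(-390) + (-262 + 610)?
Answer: -7062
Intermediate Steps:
n(19)*(-390) + (-262 + 610) = 19*(-390) + (-262 + 610) = -7410 + 348 = -7062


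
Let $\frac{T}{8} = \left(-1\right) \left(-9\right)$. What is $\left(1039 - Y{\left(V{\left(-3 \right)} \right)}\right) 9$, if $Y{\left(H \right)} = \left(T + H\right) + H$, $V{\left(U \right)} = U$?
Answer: $8757$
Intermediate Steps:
$T = 72$ ($T = 8 \left(\left(-1\right) \left(-9\right)\right) = 8 \cdot 9 = 72$)
$Y{\left(H \right)} = 72 + 2 H$ ($Y{\left(H \right)} = \left(72 + H\right) + H = 72 + 2 H$)
$\left(1039 - Y{\left(V{\left(-3 \right)} \right)}\right) 9 = \left(1039 - \left(72 + 2 \left(-3\right)\right)\right) 9 = \left(1039 - \left(72 - 6\right)\right) 9 = \left(1039 - 66\right) 9 = 973 \cdot 9 = 8757$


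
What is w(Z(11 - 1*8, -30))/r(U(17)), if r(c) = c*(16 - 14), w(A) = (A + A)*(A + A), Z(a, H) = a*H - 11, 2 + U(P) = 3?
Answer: 20402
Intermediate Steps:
U(P) = 1 (U(P) = -2 + 3 = 1)
Z(a, H) = -11 + H*a (Z(a, H) = H*a - 11 = -11 + H*a)
w(A) = 4*A**2 (w(A) = (2*A)*(2*A) = 4*A**2)
r(c) = 2*c (r(c) = c*2 = 2*c)
w(Z(11 - 1*8, -30))/r(U(17)) = (4*(-11 - 30*(11 - 1*8))**2)/((2*1)) = (4*(-11 - 30*(11 - 8))**2)/2 = (4*(-11 - 30*3)**2)*(1/2) = (4*(-11 - 90)**2)*(1/2) = (4*(-101)**2)*(1/2) = (4*10201)*(1/2) = 40804*(1/2) = 20402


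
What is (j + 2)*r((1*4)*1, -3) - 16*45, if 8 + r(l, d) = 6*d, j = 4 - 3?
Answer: -798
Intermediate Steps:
j = 1
r(l, d) = -8 + 6*d
(j + 2)*r((1*4)*1, -3) - 16*45 = (1 + 2)*(-8 + 6*(-3)) - 16*45 = 3*(-8 - 18) - 720 = 3*(-26) - 720 = -78 - 720 = -798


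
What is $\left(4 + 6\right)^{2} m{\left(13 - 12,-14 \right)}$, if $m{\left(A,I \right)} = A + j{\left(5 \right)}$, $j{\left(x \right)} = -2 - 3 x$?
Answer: $-1600$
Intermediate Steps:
$m{\left(A,I \right)} = -17 + A$ ($m{\left(A,I \right)} = A - 17 = -17 + A$)
$\left(4 + 6\right)^{2} m{\left(13 - 12,-14 \right)} = \left(4 + 6\right)^{2} \left(-17 + \left(13 - 12\right)\right) = 10^{2} \left(-17 + \left(13 - 12\right)\right) = 100 \left(-17 + 1\right) = 100 \left(-16\right) = -1600$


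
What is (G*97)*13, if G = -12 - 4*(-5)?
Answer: 10088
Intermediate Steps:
G = 8 (G = -12 + 20 = 8)
(G*97)*13 = (8*97)*13 = 776*13 = 10088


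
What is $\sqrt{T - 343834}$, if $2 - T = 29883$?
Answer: $i \sqrt{373715} \approx 611.32 i$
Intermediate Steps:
$T = -29881$ ($T = 2 - 29883 = -29881$)
$\sqrt{T - 343834} = \sqrt{-29881 - 343834} = \sqrt{-373715} = i \sqrt{373715}$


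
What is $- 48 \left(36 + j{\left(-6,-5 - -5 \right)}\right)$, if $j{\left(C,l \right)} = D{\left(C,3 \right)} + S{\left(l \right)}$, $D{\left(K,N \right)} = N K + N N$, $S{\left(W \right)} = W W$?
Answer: $-1296$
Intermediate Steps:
$S{\left(W \right)} = W^{2}$
$D{\left(K,N \right)} = N^{2} + K N$ ($D{\left(K,N \right)} = K N + N^{2} = N^{2} + K N$)
$j{\left(C,l \right)} = 9 + l^{2} + 3 C$ ($j{\left(C,l \right)} = 3 \left(C + 3\right) + l^{2} = 3 \left(3 + C\right) + l^{2} = \left(9 + 3 C\right) + l^{2} = 9 + l^{2} + 3 C$)
$- 48 \left(36 + j{\left(-6,-5 - -5 \right)}\right) = - 48 \left(36 + \left(9 + \left(-5 - -5\right)^{2} + 3 \left(-6\right)\right)\right) = - 48 \left(36 + \left(9 + \left(-5 + 5\right)^{2} - 18\right)\right) = - 48 \left(36 + \left(9 + 0^{2} - 18\right)\right) = - 48 \left(36 + \left(9 + 0 - 18\right)\right) = - 48 \left(36 - 9\right) = \left(-48\right) 27 = -1296$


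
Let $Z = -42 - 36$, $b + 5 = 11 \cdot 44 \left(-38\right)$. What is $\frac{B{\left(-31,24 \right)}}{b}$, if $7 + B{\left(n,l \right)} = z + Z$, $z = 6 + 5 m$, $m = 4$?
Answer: $\frac{59}{18397} \approx 0.003207$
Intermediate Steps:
$z = 26$ ($z = 6 + 5 \cdot 4 = 6 + 20 = 26$)
$b = -18397$ ($b = -5 + 11 \cdot 44 \left(-38\right) = -5 + 484 \left(-38\right) = -5 - 18392 = -18397$)
$Z = -78$ ($Z = -42 - 36 = -78$)
$B{\left(n,l \right)} = -59$ ($B{\left(n,l \right)} = -7 + \left(26 - 78\right) = -7 - 52 = -59$)
$\frac{B{\left(-31,24 \right)}}{b} = - \frac{59}{-18397} = \left(-59\right) \left(- \frac{1}{18397}\right) = \frac{59}{18397}$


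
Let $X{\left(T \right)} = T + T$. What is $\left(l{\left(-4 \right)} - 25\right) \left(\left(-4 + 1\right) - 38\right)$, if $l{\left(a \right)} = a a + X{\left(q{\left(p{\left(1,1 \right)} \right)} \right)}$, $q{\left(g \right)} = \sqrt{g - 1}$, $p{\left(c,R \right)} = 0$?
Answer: $369 - 82 i \approx 369.0 - 82.0 i$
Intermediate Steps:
$q{\left(g \right)} = \sqrt{-1 + g}$
$X{\left(T \right)} = 2 T$
$l{\left(a \right)} = a^{2} + 2 i$ ($l{\left(a \right)} = a a + 2 \sqrt{-1 + 0} = a^{2} + 2 \sqrt{-1} = a^{2} + 2 i$)
$\left(l{\left(-4 \right)} - 25\right) \left(\left(-4 + 1\right) - 38\right) = \left(\left(\left(-4\right)^{2} + 2 i\right) - 25\right) \left(\left(-4 + 1\right) - 38\right) = \left(\left(16 + 2 i\right) - 25\right) \left(-3 - 38\right) = \left(-9 + 2 i\right) \left(-41\right) = 369 - 82 i$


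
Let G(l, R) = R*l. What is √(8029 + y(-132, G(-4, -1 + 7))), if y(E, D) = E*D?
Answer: √11197 ≈ 105.82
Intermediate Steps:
y(E, D) = D*E
√(8029 + y(-132, G(-4, -1 + 7))) = √(8029 + ((-1 + 7)*(-4))*(-132)) = √(8029 + (6*(-4))*(-132)) = √(8029 - 24*(-132)) = √(8029 + 3168) = √11197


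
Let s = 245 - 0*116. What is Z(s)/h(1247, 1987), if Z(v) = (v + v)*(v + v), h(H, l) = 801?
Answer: 240100/801 ≈ 299.75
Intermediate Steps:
s = 245 (s = 245 - 1*0 = 245 + 0 = 245)
Z(v) = 4*v² (Z(v) = (2*v)*(2*v) = 4*v²)
Z(s)/h(1247, 1987) = (4*245²)/801 = (4*60025)*(1/801) = 240100*(1/801) = 240100/801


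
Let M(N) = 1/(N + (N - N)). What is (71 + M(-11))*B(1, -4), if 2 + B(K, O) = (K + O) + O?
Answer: -7020/11 ≈ -638.18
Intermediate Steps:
M(N) = 1/N (M(N) = 1/(N + 0) = 1/N)
B(K, O) = -2 + K + 2*O (B(K, O) = -2 + ((K + O) + O) = -2 + (K + 2*O) = -2 + K + 2*O)
(71 + M(-11))*B(1, -4) = (71 + 1/(-11))*(-2 + 1 + 2*(-4)) = (71 - 1/11)*(-2 + 1 - 8) = (780/11)*(-9) = -7020/11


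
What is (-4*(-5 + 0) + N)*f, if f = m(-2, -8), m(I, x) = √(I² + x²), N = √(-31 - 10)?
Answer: 2*√17*(20 + I*√41) ≈ 164.92 + 52.802*I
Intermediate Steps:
N = I*√41 (N = √(-41) = I*√41 ≈ 6.4031*I)
f = 2*√17 (f = √((-2)² + (-8)²) = √(4 + 64) = √68 = 2*√17 ≈ 8.2462)
(-4*(-5 + 0) + N)*f = (-4*(-5 + 0) + I*√41)*(2*√17) = (-4*(-5) + I*√41)*(2*√17) = (20 + I*√41)*(2*√17) = 2*√17*(20 + I*√41)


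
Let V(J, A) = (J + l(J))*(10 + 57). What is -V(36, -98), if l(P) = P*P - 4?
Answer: -88976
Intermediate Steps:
l(P) = -4 + P**2 (l(P) = P**2 - 4 = -4 + P**2)
V(J, A) = -268 + 67*J + 67*J**2 (V(J, A) = (J + (-4 + J**2))*(10 + 57) = (-4 + J + J**2)*67 = -268 + 67*J + 67*J**2)
-V(36, -98) = -(-268 + 67*36 + 67*36**2) = -(-268 + 2412 + 67*1296) = -(-268 + 2412 + 86832) = -1*88976 = -88976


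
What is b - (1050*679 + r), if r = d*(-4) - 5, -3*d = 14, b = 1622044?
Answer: 2727241/3 ≈ 9.0908e+5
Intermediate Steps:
d = -14/3 (d = -⅓*14 = -14/3 ≈ -4.6667)
r = 41/3 (r = -14/3*(-4) - 5 = 56/3 - 5 = 41/3 ≈ 13.667)
b - (1050*679 + r) = 1622044 - (1050*679 + 41/3) = 1622044 - (712950 + 41/3) = 1622044 - 1*2138891/3 = 1622044 - 2138891/3 = 2727241/3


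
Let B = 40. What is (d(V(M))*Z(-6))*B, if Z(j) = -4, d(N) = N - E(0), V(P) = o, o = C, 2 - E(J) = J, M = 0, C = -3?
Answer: 800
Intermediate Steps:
E(J) = 2 - J
o = -3
V(P) = -3
d(N) = -2 + N (d(N) = N - (2 - 1*0) = N - (2 + 0) = N - 1*2 = N - 2 = -2 + N)
(d(V(M))*Z(-6))*B = ((-2 - 3)*(-4))*40 = -5*(-4)*40 = 20*40 = 800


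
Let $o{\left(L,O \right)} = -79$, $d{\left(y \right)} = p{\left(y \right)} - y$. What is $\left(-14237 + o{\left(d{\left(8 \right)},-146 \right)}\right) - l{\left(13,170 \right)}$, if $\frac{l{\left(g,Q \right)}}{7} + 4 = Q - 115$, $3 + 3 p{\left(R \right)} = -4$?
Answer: $-14673$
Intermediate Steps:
$p{\left(R \right)} = - \frac{7}{3}$ ($p{\left(R \right)} = -1 + \frac{1}{3} \left(-4\right) = -1 - \frac{4}{3} = - \frac{7}{3}$)
$d{\left(y \right)} = - \frac{7}{3} - y$
$l{\left(g,Q \right)} = -833 + 7 Q$ ($l{\left(g,Q \right)} = -28 + 7 \left(Q - 115\right) = -28 + 7 \left(-115 + Q\right) = -28 + \left(-805 + 7 Q\right) = -833 + 7 Q$)
$\left(-14237 + o{\left(d{\left(8 \right)},-146 \right)}\right) - l{\left(13,170 \right)} = \left(-14237 - 79\right) - \left(-833 + 7 \cdot 170\right) = -14316 - \left(-833 + 1190\right) = -14316 - 357 = -14673$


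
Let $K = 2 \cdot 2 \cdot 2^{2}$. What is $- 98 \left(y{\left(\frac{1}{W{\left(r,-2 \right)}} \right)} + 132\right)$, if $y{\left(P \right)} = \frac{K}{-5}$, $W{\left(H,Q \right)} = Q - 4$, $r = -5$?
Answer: $- \frac{63112}{5} \approx -12622.0$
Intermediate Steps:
$K = 16$ ($K = 4 \cdot 4 = 16$)
$W{\left(H,Q \right)} = -4 + Q$
$y{\left(P \right)} = - \frac{16}{5}$ ($y{\left(P \right)} = \frac{16}{-5} = 16 \left(- \frac{1}{5}\right) = - \frac{16}{5}$)
$- 98 \left(y{\left(\frac{1}{W{\left(r,-2 \right)}} \right)} + 132\right) = - 98 \left(- \frac{16}{5} + 132\right) = \left(-98\right) \frac{644}{5} = - \frac{63112}{5}$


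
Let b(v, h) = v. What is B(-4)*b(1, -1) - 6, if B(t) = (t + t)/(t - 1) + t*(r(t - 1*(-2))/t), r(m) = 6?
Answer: 8/5 ≈ 1.6000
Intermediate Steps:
B(t) = 6 + 2*t/(-1 + t) (B(t) = (t + t)/(t - 1) + t*(6/t) = (2*t)/(-1 + t) + 6 = 2*t/(-1 + t) + 6 = 6 + 2*t/(-1 + t))
B(-4)*b(1, -1) - 6 = (2*(-3 + 4*(-4))/(-1 - 4))*1 - 6 = (2*(-3 - 16)/(-5))*1 - 6 = (2*(-⅕)*(-19))*1 - 6 = (38/5)*1 - 6 = 38/5 - 6 = 8/5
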